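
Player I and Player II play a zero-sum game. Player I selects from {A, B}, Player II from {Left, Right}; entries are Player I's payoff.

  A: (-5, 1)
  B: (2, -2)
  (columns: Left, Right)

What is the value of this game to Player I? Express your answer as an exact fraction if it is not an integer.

Row minima: A → -5, B → -2; maximin = -2.
Column maxima: Left → 2, Right → 1; minimax = 1.
-2 ≠ 1, so there is no saddle point; optimal play is mixed.
Let Player I play A with probability p. Expected payoff against Left: (-5)p + 2(1−p) = −7p + 2; against Right: 1p + (-2)(1−p) = 3p − 2.
Setting these equal: −7p + 2 = 3p − 2 ⇒ −10p = -4 ⇒ p = 2/5, and the value is (-7)·(2/5) + 2 = -4/5.
For Player II: with q = P(Left), equating A's and B's payoffs gives −6q + 1 = 4q − 2 ⇒ q = 3/10.

-4/5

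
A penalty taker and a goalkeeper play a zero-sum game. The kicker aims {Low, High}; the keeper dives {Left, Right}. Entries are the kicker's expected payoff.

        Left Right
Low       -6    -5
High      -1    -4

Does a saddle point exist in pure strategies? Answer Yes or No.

Yes

Row minima: Low → -6, High → -4; maximin = -4.
Column maxima: Left → -1, Right → -4; minimax = -4.
maximin = minimax = -4, so a saddle point exists.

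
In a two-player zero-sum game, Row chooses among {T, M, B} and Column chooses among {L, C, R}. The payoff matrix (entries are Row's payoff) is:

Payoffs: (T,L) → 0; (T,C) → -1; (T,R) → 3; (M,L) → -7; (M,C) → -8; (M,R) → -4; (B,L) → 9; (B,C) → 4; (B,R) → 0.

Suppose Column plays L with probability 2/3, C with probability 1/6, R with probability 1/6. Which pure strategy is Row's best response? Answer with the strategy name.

Expected payoff of T: (2/3)·0 + (1/6)·(-1) + (1/6)·3 = 1/3.
Expected payoff of M: (2/3)·(-7) + (1/6)·(-8) + (1/6)·(-4) = -20/3.
Expected payoff of B: (2/3)·9 + (1/6)·4 + (1/6)·0 = 20/3.
The largest is 20/3, so Row's best response is B.

B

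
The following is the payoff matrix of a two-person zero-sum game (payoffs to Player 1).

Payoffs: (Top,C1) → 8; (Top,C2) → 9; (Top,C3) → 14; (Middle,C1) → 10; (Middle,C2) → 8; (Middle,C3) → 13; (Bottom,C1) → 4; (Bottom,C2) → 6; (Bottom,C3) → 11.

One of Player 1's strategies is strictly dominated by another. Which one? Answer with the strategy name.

Top gives a strictly higher payoff than Bottom against every column: 8 > 4, 9 > 6, 14 > 11.
So Bottom is strictly dominated and Player 1 never plays it.

Bottom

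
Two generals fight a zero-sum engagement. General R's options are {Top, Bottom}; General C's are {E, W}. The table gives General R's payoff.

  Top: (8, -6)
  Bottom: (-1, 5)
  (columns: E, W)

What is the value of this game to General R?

17/10

Row minima: Top → -6, Bottom → -1; maximin = -1.
Column maxima: E → 8, W → 5; minimax = 5.
-1 ≠ 5, so there is no saddle point; optimal play is mixed.
Let General R play Top with probability p. Expected payoff against E: 8p + (-1)(1−p) = 9p − 1; against W: (-6)p + 5(1−p) = −11p + 5.
Setting these equal: 9p − 1 = −11p + 5 ⇒ 20p = 6 ⇒ p = 3/10, and the value is (9)·(3/10) − 1 = 17/10.
For General C: with q = P(E), equating Top's and Bottom's payoffs gives 14q − 6 = −6q + 5 ⇒ q = 11/20.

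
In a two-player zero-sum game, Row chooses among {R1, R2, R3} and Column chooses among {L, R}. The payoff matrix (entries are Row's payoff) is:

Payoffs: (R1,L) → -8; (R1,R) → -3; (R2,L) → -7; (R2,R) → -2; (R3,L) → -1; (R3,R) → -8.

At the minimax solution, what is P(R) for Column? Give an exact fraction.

1/2

Row minima: R1 → -8, R2 → -7, R3 → -8; maximin = -7.
Column maxima: L → -1, R → -2; minimax = -2.
-7 ≠ -2, so there is no saddle point; optimal play is mixed.
R1 is strictly dominated by R2, so Row never plays it.
On the remaining 2×2 (R2, R3 vs L, R):
Let Row play R2 with probability p. Expected payoff against L: (-7)p + (-1)(1−p) = −6p − 1; against R: (-2)p + (-8)(1−p) = 6p − 8.
Setting these equal: −6p − 1 = 6p − 8 ⇒ −12p = -7 ⇒ p = 7/12, and the value is (-6)·(7/12) − 1 = -9/2.
For Column: with q = P(L), equating R2's and R3's payoffs gives −5q − 2 = 7q − 8 ⇒ q = 1/2.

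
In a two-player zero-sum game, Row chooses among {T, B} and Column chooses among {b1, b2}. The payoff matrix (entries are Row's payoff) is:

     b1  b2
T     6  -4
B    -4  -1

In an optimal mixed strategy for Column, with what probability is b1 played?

Row minima: T → -4, B → -4; maximin = -4.
Column maxima: b1 → 6, b2 → -1; minimax = -1.
-4 ≠ -1, so there is no saddle point; optimal play is mixed.
Let Row play T with probability p. Expected payoff against b1: 6p + (-4)(1−p) = 10p − 4; against b2: (-4)p + (-1)(1−p) = −3p − 1.
Setting these equal: 10p − 4 = −3p − 1 ⇒ 13p = 3 ⇒ p = 3/13, and the value is (10)·(3/13) − 4 = -22/13.
For Column: with q = P(b1), equating T's and B's payoffs gives 10q − 4 = −3q − 1 ⇒ q = 3/13.

3/13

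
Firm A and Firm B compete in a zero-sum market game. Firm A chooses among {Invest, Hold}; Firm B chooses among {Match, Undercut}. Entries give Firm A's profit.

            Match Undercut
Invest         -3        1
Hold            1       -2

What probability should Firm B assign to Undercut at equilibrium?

4/7

Row minima: Invest → -3, Hold → -2; maximin = -2.
Column maxima: Match → 1, Undercut → 1; minimax = 1.
-2 ≠ 1, so there is no saddle point; optimal play is mixed.
Let Firm A play Invest with probability p. Expected payoff against Match: (-3)p + 1(1−p) = −4p + 1; against Undercut: 1p + (-2)(1−p) = 3p − 2.
Setting these equal: −4p + 1 = 3p − 2 ⇒ −7p = -3 ⇒ p = 3/7, and the value is (-4)·(3/7) + 1 = -5/7.
For Firm B: with q = P(Match), equating Invest's and Hold's payoffs gives −4q + 1 = 3q − 2 ⇒ q = 3/7.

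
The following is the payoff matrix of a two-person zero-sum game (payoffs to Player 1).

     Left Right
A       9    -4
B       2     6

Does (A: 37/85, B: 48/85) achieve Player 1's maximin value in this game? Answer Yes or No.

No

Against Left this mix gives (37/85)·9 + (48/85)·2 = 429/85.
Against Right this mix gives (37/85)·(-4) + (48/85)·6 = 28/17.
Player 2 will play Right, holding Player 1 to 28/17. Shifting weight toward the row that does better against Right would raise this floor (the equalizing mix achieves 62/17 against both Right and Left), so the proposed strategy is not optimal.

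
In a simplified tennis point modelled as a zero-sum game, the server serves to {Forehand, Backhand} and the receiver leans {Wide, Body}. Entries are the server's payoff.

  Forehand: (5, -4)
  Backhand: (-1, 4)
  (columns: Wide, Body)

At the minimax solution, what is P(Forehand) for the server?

Row minima: Forehand → -4, Backhand → -1; maximin = -1.
Column maxima: Wide → 5, Body → 4; minimax = 4.
-1 ≠ 4, so there is no saddle point; optimal play is mixed.
Let the server play Forehand with probability p. Expected payoff against Wide: 5p + (-1)(1−p) = 6p − 1; against Body: (-4)p + 4(1−p) = −8p + 4.
Setting these equal: 6p − 1 = −8p + 4 ⇒ 14p = 5 ⇒ p = 5/14, and the value is (6)·(5/14) − 1 = 8/7.
For the receiver: with q = P(Wide), equating Forehand's and Backhand's payoffs gives 9q − 4 = −5q + 4 ⇒ q = 4/7.

5/14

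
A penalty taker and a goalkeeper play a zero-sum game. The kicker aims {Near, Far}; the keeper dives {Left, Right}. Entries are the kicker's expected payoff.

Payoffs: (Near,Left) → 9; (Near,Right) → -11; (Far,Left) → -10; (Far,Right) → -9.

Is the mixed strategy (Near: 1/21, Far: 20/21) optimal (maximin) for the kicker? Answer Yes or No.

Against Left this mix gives (1/21)·9 + (20/21)·(-10) = -191/21.
Against Right this mix gives (1/21)·(-11) + (20/21)·(-9) = -191/21.
All of the keeper's active replies (Left, Right) yield -191/21, and no column does worse for the kicker. The mix makes the keeper indifferent and guarantees -191/21, so it is optimal.

Yes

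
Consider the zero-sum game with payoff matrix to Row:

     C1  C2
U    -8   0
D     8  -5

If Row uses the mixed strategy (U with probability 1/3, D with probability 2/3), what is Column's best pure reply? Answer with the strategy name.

C2

If Column plays C1, Row's expected payoff is (1/3)·(-8) + (2/3)·8 = 8/3.
If Column plays C2, Row's expected payoff is (1/3)·0 + (2/3)·(-5) = -10/3.
Column minimizes Row's payoff; the smallest is -10/3, so the best response is C2.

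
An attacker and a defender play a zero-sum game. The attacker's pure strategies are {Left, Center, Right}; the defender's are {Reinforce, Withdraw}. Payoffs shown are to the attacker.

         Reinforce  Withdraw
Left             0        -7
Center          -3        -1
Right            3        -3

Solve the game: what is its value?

-3/2

Row minima: Left → -7, Center → -3, Right → -3; maximin = -3.
Column maxima: Reinforce → 3, Withdraw → -1; minimax = -1.
-3 ≠ -1, so there is no saddle point; optimal play is mixed.
Left is strictly dominated by Right, so the attacker never plays it.
On the remaining 2×2 (Center, Right vs Reinforce, Withdraw):
Let the attacker play Center with probability p. Expected payoff against Reinforce: (-3)p + 3(1−p) = −6p + 3; against Withdraw: (-1)p + (-3)(1−p) = 2p − 3.
Setting these equal: −6p + 3 = 2p − 3 ⇒ −8p = -6 ⇒ p = 3/4, and the value is (-6)·(3/4) + 3 = -3/2.
For the defender: with q = P(Reinforce), equating Center's and Right's payoffs gives −2q − 1 = 6q − 3 ⇒ q = 1/4.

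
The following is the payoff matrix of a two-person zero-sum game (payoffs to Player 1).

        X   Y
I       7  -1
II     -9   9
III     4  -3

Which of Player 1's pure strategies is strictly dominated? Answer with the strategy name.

III

I gives a strictly higher payoff than III against every column: 7 > 4, -1 > -3.
So III is strictly dominated and Player 1 never plays it.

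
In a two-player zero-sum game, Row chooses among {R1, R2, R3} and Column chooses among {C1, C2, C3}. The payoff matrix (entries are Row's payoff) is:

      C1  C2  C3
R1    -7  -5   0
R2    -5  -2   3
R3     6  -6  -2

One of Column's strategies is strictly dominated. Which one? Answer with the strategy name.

C3

C2 holds Row's payoff strictly below C3 in every row: -5 < 0, -2 < 3, -6 < -2.
So C3 is strictly dominated for Column.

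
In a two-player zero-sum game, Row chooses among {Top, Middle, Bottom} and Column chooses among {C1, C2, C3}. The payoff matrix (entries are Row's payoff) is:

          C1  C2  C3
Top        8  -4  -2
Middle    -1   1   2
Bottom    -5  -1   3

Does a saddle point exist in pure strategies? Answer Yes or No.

Row minima: Top → -4, Middle → -1, Bottom → -5; maximin = -1.
Column maxima: C1 → 8, C2 → 1, C3 → 3; minimax = 1.
-1 ≠ 1, so no pure-strategy equilibrium exists.

No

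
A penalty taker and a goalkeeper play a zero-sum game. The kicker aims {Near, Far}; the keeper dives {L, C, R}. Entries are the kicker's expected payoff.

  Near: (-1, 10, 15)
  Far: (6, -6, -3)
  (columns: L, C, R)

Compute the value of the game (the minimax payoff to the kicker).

Row minima: Near → -1, Far → -6; maximin = -1.
Column maxima: L → 6, C → 10, R → 15; minimax = 6.
-1 ≠ 6, so there is no saddle point; optimal play is mixed.
R is strictly dominated by C (it gives the kicker strictly more in every row), so the keeper never plays it.
On the remaining 2×2 (Near, Far vs L, C):
Let the kicker play Near with probability p. Expected payoff against L: (-1)p + 6(1−p) = −7p + 6; against C: 10p + (-6)(1−p) = 16p − 6.
Setting these equal: −7p + 6 = 16p − 6 ⇒ −23p = -12 ⇒ p = 12/23, and the value is (-7)·(12/23) + 6 = 54/23.
For the keeper: with q = P(L), equating Near's and Far's payoffs gives −11q + 10 = 12q − 6 ⇒ q = 16/23.

54/23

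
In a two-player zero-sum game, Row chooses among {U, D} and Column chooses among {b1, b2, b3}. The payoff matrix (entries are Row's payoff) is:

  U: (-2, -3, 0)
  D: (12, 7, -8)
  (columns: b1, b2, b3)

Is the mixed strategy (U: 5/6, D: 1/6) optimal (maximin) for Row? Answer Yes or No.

Yes

Against b1 this mix gives (5/6)·(-2) + (1/6)·12 = 1/3.
Against b2 this mix gives (5/6)·(-3) + (1/6)·7 = -4/3.
Against b3 this mix gives (5/6)·0 + (1/6)·(-8) = -4/3.
All of Column's active replies (b2, b3) yield -4/3, and no column does worse for Row. The mix makes Column indifferent and guarantees -4/3, so it is optimal.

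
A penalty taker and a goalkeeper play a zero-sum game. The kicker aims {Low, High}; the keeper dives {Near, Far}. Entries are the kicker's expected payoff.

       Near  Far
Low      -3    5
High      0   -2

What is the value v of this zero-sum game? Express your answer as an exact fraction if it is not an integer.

-3/5

Row minima: Low → -3, High → -2; maximin = -2.
Column maxima: Near → 0, Far → 5; minimax = 0.
-2 ≠ 0, so there is no saddle point; optimal play is mixed.
Let the kicker play Low with probability p. Expected payoff against Near: (-3)p + 0(1−p) = −3p; against Far: 5p + (-2)(1−p) = 7p − 2.
Setting these equal: −3p = 7p − 2 ⇒ −10p = -2 ⇒ p = 1/5, and the value is (-3)·(1/5) = -3/5.
For the keeper: with q = P(Near), equating Low's and High's payoffs gives −8q + 5 = 2q − 2 ⇒ q = 7/10.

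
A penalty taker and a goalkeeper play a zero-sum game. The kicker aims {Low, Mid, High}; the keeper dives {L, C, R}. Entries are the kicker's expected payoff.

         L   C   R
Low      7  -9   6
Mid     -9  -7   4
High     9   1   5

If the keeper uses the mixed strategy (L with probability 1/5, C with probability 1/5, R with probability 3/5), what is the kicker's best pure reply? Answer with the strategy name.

Expected payoff of Low: (1/5)·7 + (1/5)·(-9) + (3/5)·6 = 16/5.
Expected payoff of Mid: (1/5)·(-9) + (1/5)·(-7) + (3/5)·4 = -4/5.
Expected payoff of High: (1/5)·9 + (1/5)·1 + (3/5)·5 = 5.
The largest is 5, so the kicker's best response is High.

High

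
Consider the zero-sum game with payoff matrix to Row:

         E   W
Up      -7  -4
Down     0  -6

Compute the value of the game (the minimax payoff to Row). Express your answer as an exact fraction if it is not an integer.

Row minima: Up → -7, Down → -6; maximin = -6.
Column maxima: E → 0, W → -4; minimax = -4.
-6 ≠ -4, so there is no saddle point; optimal play is mixed.
Let Row play Up with probability p. Expected payoff against E: (-7)p + 0(1−p) = −7p; against W: (-4)p + (-6)(1−p) = 2p − 6.
Setting these equal: −7p = 2p − 6 ⇒ −9p = -6 ⇒ p = 2/3, and the value is (-7)·(2/3) = -14/3.
For Column: with q = P(E), equating Up's and Down's payoffs gives −3q − 4 = 6q − 6 ⇒ q = 2/9.

-14/3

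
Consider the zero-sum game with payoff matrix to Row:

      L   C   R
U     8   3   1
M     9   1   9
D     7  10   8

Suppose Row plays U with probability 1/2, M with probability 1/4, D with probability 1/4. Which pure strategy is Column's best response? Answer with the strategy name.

C

If Column plays L, Row's expected payoff is (1/2)·8 + (1/4)·9 + (1/4)·7 = 8.
If Column plays C, Row's expected payoff is (1/2)·3 + (1/4)·1 + (1/4)·10 = 17/4.
If Column plays R, Row's expected payoff is (1/2)·1 + (1/4)·9 + (1/4)·8 = 19/4.
Column minimizes Row's payoff; the smallest is 17/4, so the best response is C.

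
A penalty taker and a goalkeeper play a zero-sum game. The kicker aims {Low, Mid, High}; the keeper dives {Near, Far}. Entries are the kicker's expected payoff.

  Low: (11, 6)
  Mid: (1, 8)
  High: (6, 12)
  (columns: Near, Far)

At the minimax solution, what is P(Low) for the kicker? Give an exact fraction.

Row minima: Low → 6, Mid → 1, High → 6; maximin = 6.
Column maxima: Near → 11, Far → 12; minimax = 11.
6 ≠ 11, so there is no saddle point; optimal play is mixed.
Mid is strictly dominated by High, so the kicker never plays it.
On the remaining 2×2 (Low, High vs Near, Far):
Let the kicker play Low with probability p. Expected payoff against Near: 11p + 6(1−p) = 5p + 6; against Far: 6p + 12(1−p) = −6p + 12.
Setting these equal: 5p + 6 = −6p + 12 ⇒ 11p = 6 ⇒ p = 6/11, and the value is (5)·(6/11) + 6 = 96/11.
For the keeper: with q = P(Near), equating Low's and High's payoffs gives 5q + 6 = −6q + 12 ⇒ q = 6/11.

6/11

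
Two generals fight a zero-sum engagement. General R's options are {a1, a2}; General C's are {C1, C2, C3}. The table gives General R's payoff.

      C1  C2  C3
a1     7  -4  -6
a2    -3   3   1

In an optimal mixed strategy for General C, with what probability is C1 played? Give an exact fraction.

7/17

Row minima: a1 → -6, a2 → -3; maximin = -3.
Column maxima: C1 → 7, C2 → 3, C3 → 1; minimax = 1.
-3 ≠ 1, so there is no saddle point; optimal play is mixed.
C2 is strictly dominated by C3 (it gives General R strictly more in every row), so General C never plays it.
On the remaining 2×2 (a1, a2 vs C1, C3):
Let General R play a1 with probability p. Expected payoff against C1: 7p + (-3)(1−p) = 10p − 3; against C3: (-6)p + 1(1−p) = −7p + 1.
Setting these equal: 10p − 3 = −7p + 1 ⇒ 17p = 4 ⇒ p = 4/17, and the value is (10)·(4/17) − 3 = -11/17.
For General C: with q = P(C1), equating a1's and a2's payoffs gives 13q − 6 = −4q + 1 ⇒ q = 7/17.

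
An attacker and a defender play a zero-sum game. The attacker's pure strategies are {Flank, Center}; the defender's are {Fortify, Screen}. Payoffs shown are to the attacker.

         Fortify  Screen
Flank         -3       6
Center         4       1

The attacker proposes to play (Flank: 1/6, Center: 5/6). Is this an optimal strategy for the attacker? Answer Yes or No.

Against Fortify this mix gives (1/6)·(-3) + (5/6)·4 = 17/6.
Against Screen this mix gives (1/6)·6 + (5/6)·1 = 11/6.
The defender will play Screen, holding the attacker to 11/6. Shifting weight toward the row that does better against Screen would raise this floor (the equalizing mix achieves 9/4 against both Screen and Fortify), so the proposed strategy is not optimal.

No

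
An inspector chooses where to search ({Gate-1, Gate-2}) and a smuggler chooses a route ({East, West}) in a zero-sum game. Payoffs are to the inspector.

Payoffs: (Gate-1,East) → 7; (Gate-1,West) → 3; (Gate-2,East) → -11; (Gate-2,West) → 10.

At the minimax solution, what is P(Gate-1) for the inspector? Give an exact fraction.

21/25

Row minima: Gate-1 → 3, Gate-2 → -11; maximin = 3.
Column maxima: East → 7, West → 10; minimax = 7.
3 ≠ 7, so there is no saddle point; optimal play is mixed.
Let the inspector play Gate-1 with probability p. Expected payoff against East: 7p + (-11)(1−p) = 18p − 11; against West: 3p + 10(1−p) = −7p + 10.
Setting these equal: 18p − 11 = −7p + 10 ⇒ 25p = 21 ⇒ p = 21/25, and the value is (18)·(21/25) − 11 = 103/25.
For the smuggler: with q = P(East), equating Gate-1's and Gate-2's payoffs gives 4q + 3 = −21q + 10 ⇒ q = 7/25.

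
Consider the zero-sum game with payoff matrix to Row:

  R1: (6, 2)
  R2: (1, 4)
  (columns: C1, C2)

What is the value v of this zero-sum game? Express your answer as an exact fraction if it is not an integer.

22/7

Row minima: R1 → 2, R2 → 1; maximin = 2.
Column maxima: C1 → 6, C2 → 4; minimax = 4.
2 ≠ 4, so there is no saddle point; optimal play is mixed.
Let Row play R1 with probability p. Expected payoff against C1: 6p + 1(1−p) = 5p + 1; against C2: 2p + 4(1−p) = −2p + 4.
Setting these equal: 5p + 1 = −2p + 4 ⇒ 7p = 3 ⇒ p = 3/7, and the value is (5)·(3/7) + 1 = 22/7.
For Column: with q = P(C1), equating R1's and R2's payoffs gives 4q + 2 = −3q + 4 ⇒ q = 2/7.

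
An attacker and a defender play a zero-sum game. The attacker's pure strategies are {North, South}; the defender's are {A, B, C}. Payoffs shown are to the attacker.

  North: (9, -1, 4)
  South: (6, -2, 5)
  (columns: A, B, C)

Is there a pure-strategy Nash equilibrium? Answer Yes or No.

Row minima: North → -1, South → -2; maximin = -1.
Column maxima: A → 9, B → -1, C → 5; minimax = -1.
maximin = minimax = -1, so a saddle point exists.

Yes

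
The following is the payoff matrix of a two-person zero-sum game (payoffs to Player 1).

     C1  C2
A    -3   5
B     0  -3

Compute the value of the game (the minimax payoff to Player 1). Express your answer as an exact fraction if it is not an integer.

-9/11

Row minima: A → -3, B → -3; maximin = -3.
Column maxima: C1 → 0, C2 → 5; minimax = 0.
-3 ≠ 0, so there is no saddle point; optimal play is mixed.
Let Player 1 play A with probability p. Expected payoff against C1: (-3)p + 0(1−p) = −3p; against C2: 5p + (-3)(1−p) = 8p − 3.
Setting these equal: −3p = 8p − 3 ⇒ −11p = -3 ⇒ p = 3/11, and the value is (-3)·(3/11) = -9/11.
For Player 2: with q = P(C1), equating A's and B's payoffs gives −8q + 5 = 3q − 3 ⇒ q = 8/11.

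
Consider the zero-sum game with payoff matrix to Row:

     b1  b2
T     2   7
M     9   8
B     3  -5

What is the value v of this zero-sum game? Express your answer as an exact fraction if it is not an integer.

Row minima: T → 2, M → 8, B → -5; maximin = 8.
Column maxima: b1 → 9, b2 → 8; minimax = 8.
Since maximin = minimax = 8, there is a saddle point and the value is 8.

8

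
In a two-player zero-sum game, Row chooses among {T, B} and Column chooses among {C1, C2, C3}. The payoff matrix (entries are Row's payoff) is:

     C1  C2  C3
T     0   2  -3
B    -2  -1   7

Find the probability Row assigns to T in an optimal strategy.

3/4

Row minima: T → -3, B → -2; maximin = -2.
Column maxima: C1 → 0, C2 → 2, C3 → 7; minimax = 0.
-2 ≠ 0, so there is no saddle point; optimal play is mixed.
C2 is strictly dominated by C1 (it gives Row strictly more in every row), so Column never plays it.
On the remaining 2×2 (T, B vs C1, C3):
Let Row play T with probability p. Expected payoff against C1: 0p + (-2)(1−p) = 2p − 2; against C3: (-3)p + 7(1−p) = −10p + 7.
Setting these equal: 2p − 2 = −10p + 7 ⇒ 12p = 9 ⇒ p = 3/4, and the value is (2)·(3/4) − 2 = -1/2.
For Column: with q = P(C1), equating T's and B's payoffs gives 3q − 3 = −9q + 7 ⇒ q = 5/6.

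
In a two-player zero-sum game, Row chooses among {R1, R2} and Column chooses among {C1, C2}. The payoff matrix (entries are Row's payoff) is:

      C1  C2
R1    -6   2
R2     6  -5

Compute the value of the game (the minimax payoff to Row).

-18/19

Row minima: R1 → -6, R2 → -5; maximin = -5.
Column maxima: C1 → 6, C2 → 2; minimax = 2.
-5 ≠ 2, so there is no saddle point; optimal play is mixed.
Let Row play R1 with probability p. Expected payoff against C1: (-6)p + 6(1−p) = −12p + 6; against C2: 2p + (-5)(1−p) = 7p − 5.
Setting these equal: −12p + 6 = 7p − 5 ⇒ −19p = -11 ⇒ p = 11/19, and the value is (-12)·(11/19) + 6 = -18/19.
For Column: with q = P(C1), equating R1's and R2's payoffs gives −8q + 2 = 11q − 5 ⇒ q = 7/19.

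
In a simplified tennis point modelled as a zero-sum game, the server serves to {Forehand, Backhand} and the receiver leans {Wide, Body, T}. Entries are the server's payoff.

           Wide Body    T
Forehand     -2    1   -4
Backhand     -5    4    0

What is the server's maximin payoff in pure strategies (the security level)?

Row minima: Forehand → -4, Backhand → -5.
The best of these is -4.

-4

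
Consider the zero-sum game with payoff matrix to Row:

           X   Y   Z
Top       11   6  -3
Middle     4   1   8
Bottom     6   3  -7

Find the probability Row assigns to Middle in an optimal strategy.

Row minima: Top → -3, Middle → 1, Bottom → -7; maximin = 1.
Column maxima: X → 11, Y → 6, Z → 8; minimax = 6.
1 ≠ 6, so there is no saddle point; optimal play is mixed.
Bottom is strictly dominated by Top, so Row never plays it.
X is strictly dominated by Y (it gives Row strictly more in every row), so Column never plays it.
On the remaining 2×2 (Top, Middle vs Y, Z):
Let Row play Top with probability p. Expected payoff against Y: 6p + 1(1−p) = 5p + 1; against Z: (-3)p + 8(1−p) = −11p + 8.
Setting these equal: 5p + 1 = −11p + 8 ⇒ 16p = 7 ⇒ p = 7/16, and the value is (5)·(7/16) + 1 = 51/16.
For Column: with q = P(Y), equating Top's and Middle's payoffs gives 9q − 3 = −7q + 8 ⇒ q = 11/16.

9/16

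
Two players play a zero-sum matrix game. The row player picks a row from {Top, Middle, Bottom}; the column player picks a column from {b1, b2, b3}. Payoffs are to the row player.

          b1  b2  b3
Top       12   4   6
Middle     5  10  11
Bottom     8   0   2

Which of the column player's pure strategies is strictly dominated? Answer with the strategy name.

b3

b2 holds the row player's payoff strictly below b3 in every row: 4 < 6, 10 < 11, 0 < 2.
So b3 is strictly dominated for the column player.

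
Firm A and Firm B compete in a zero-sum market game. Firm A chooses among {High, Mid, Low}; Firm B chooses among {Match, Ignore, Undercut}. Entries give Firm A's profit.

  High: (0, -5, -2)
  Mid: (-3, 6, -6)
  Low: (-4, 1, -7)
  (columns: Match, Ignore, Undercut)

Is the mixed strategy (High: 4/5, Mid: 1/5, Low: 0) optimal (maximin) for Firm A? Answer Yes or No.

Yes

Against Match this mix gives (4/5)·0 + (1/5)·(-3) = -3/5.
Against Ignore this mix gives (4/5)·(-5) + (1/5)·6 = -14/5.
Against Undercut this mix gives (4/5)·(-2) + (1/5)·(-6) = -14/5.
All of Firm B's active replies (Ignore, Undercut) yield -14/5, and no column does worse for Firm A. The mix makes Firm B indifferent and guarantees -14/5, so it is optimal.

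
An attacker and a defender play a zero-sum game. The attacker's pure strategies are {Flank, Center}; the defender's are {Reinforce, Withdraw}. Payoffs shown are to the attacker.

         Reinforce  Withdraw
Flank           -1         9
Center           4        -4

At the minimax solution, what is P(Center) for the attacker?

5/9

Row minima: Flank → -1, Center → -4; maximin = -1.
Column maxima: Reinforce → 4, Withdraw → 9; minimax = 4.
-1 ≠ 4, so there is no saddle point; optimal play is mixed.
Let the attacker play Flank with probability p. Expected payoff against Reinforce: (-1)p + 4(1−p) = −5p + 4; against Withdraw: 9p + (-4)(1−p) = 13p − 4.
Setting these equal: −5p + 4 = 13p − 4 ⇒ −18p = -8 ⇒ p = 4/9, and the value is (-5)·(4/9) + 4 = 16/9.
For the defender: with q = P(Reinforce), equating Flank's and Center's payoffs gives −10q + 9 = 8q − 4 ⇒ q = 13/18.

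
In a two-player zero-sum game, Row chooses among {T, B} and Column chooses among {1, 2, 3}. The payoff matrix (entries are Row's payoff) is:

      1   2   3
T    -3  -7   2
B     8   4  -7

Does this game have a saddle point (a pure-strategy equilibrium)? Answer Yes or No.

Row minima: T → -7, B → -7; maximin = -7.
Column maxima: 1 → 8, 2 → 4, 3 → 2; minimax = 2.
-7 ≠ 2, so no pure-strategy equilibrium exists.

No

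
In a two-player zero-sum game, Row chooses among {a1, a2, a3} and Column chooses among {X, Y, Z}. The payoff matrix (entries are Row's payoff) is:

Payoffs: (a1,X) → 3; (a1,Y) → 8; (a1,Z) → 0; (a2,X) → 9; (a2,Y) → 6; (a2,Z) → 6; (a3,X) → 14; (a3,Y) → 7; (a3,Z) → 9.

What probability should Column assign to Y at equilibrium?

9/10

Row minima: a1 → 0, a2 → 6, a3 → 7; maximin = 7.
Column maxima: X → 14, Y → 8, Z → 9; minimax = 8.
7 ≠ 8, so there is no saddle point; optimal play is mixed.
a2 is strictly dominated by a3, so Row never plays it.
X is strictly dominated by Z (it gives Row strictly more in every row), so Column never plays it.
On the remaining 2×2 (a1, a3 vs Y, Z):
Let Row play a1 with probability p. Expected payoff against Y: 8p + 7(1−p) = p + 7; against Z: 0p + 9(1−p) = −9p + 9.
Setting these equal: p + 7 = −9p + 9 ⇒ 10p = 2 ⇒ p = 1/5, and the value is (1)·(1/5) + 7 = 36/5.
For Column: with q = P(Y), equating a1's and a3's payoffs gives 8q = −2q + 9 ⇒ q = 9/10.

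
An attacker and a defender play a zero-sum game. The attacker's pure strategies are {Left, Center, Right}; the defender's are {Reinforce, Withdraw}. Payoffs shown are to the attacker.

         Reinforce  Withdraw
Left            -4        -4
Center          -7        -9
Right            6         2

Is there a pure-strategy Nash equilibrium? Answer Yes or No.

Row minima: Left → -4, Center → -9, Right → 2; maximin = 2.
Column maxima: Reinforce → 6, Withdraw → 2; minimax = 2.
maximin = minimax = 2, so a saddle point exists.

Yes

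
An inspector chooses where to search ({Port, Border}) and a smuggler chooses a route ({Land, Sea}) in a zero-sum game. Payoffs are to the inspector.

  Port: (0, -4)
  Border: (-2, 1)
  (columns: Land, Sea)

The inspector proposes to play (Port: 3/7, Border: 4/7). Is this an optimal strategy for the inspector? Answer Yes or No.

Yes

Against Land this mix gives (3/7)·0 + (4/7)·(-2) = -8/7.
Against Sea this mix gives (3/7)·(-4) + (4/7)·1 = -8/7.
All of the smuggler's active replies (Land, Sea) yield -8/7, and no column does worse for the inspector. The mix makes the smuggler indifferent and guarantees -8/7, so it is optimal.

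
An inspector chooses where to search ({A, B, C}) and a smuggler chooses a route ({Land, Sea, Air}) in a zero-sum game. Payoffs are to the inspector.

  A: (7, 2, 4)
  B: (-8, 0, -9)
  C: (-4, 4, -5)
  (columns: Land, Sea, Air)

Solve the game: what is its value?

Row minima: A → 2, B → -9, C → -5; maximin = 2.
Column maxima: Land → 7, Sea → 4, Air → 4; minimax = 4.
2 ≠ 4, so there is no saddle point; optimal play is mixed.
B is strictly dominated by A, so the inspector never plays it.
Land is strictly dominated by Air (it gives the inspector strictly more in every row), so the smuggler never plays it.
On the remaining 2×2 (A, C vs Sea, Air):
Let the inspector play A with probability p. Expected payoff against Sea: 2p + 4(1−p) = −2p + 4; against Air: 4p + (-5)(1−p) = 9p − 5.
Setting these equal: −2p + 4 = 9p − 5 ⇒ −11p = -9 ⇒ p = 9/11, and the value is (-2)·(9/11) + 4 = 26/11.
For the smuggler: with q = P(Sea), equating A's and C's payoffs gives −2q + 4 = 9q − 5 ⇒ q = 9/11.

26/11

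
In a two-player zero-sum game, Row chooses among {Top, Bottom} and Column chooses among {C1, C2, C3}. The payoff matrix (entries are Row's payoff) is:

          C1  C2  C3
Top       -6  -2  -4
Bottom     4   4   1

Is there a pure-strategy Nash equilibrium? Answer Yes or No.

Yes

Row minima: Top → -6, Bottom → 1; maximin = 1.
Column maxima: C1 → 4, C2 → 4, C3 → 1; minimax = 1.
maximin = minimax = 1, so a saddle point exists.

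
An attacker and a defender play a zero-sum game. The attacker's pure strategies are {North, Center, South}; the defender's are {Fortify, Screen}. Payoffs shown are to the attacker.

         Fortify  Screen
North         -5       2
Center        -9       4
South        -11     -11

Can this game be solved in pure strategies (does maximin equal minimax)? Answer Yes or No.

Yes

Row minima: North → -5, Center → -9, South → -11; maximin = -5.
Column maxima: Fortify → -5, Screen → 4; minimax = -5.
maximin = minimax = -5, so a saddle point exists.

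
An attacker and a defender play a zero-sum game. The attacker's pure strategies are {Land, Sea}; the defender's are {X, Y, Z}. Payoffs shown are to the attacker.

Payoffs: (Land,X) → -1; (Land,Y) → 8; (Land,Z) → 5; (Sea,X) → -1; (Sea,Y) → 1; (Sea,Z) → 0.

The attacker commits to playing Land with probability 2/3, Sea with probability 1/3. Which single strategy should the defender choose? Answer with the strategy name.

X

If the defender plays X, the attacker's expected payoff is (2/3)·(-1) + (1/3)·(-1) = -1.
If the defender plays Y, the attacker's expected payoff is (2/3)·8 + (1/3)·1 = 17/3.
If the defender plays Z, the attacker's expected payoff is (2/3)·5 + (1/3)·0 = 10/3.
The defender minimizes the attacker's payoff; the smallest is -1, so the best response is X.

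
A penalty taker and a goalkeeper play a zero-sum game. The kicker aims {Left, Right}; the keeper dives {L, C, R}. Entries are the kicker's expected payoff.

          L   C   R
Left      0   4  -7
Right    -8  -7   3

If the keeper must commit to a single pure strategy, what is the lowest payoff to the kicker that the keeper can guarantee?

Column maxima: L → 0, C → 4, R → 3.
The smallest of these is 0.

0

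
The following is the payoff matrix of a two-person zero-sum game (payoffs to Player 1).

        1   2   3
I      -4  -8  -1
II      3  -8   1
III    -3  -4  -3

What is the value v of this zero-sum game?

Row minima: I → -8, II → -8, III → -4; maximin = -4.
Column maxima: 1 → 3, 2 → -4, 3 → 1; minimax = -4.
Since maximin = minimax = -4, there is a saddle point and the value is -4.

-4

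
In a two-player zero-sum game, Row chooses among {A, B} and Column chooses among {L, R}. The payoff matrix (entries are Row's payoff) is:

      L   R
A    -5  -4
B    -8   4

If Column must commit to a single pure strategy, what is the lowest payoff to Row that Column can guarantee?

-5

Column maxima: L → -5, R → 4.
The smallest of these is -5.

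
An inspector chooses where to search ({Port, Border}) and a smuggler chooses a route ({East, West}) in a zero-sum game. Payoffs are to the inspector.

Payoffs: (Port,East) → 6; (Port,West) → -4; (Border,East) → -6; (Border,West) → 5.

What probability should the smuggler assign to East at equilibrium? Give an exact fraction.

3/7

Row minima: Port → -4, Border → -6; maximin = -4.
Column maxima: East → 6, West → 5; minimax = 5.
-4 ≠ 5, so there is no saddle point; optimal play is mixed.
Let the inspector play Port with probability p. Expected payoff against East: 6p + (-6)(1−p) = 12p − 6; against West: (-4)p + 5(1−p) = −9p + 5.
Setting these equal: 12p − 6 = −9p + 5 ⇒ 21p = 11 ⇒ p = 11/21, and the value is (12)·(11/21) − 6 = 2/7.
For the smuggler: with q = P(East), equating Port's and Border's payoffs gives 10q − 4 = −11q + 5 ⇒ q = 3/7.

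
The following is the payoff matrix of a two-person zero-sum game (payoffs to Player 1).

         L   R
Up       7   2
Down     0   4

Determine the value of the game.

28/9

Row minima: Up → 2, Down → 0; maximin = 2.
Column maxima: L → 7, R → 4; minimax = 4.
2 ≠ 4, so there is no saddle point; optimal play is mixed.
Let Player 1 play Up with probability p. Expected payoff against L: 7p + 0(1−p) = 7p; against R: 2p + 4(1−p) = −2p + 4.
Setting these equal: 7p = −2p + 4 ⇒ 9p = 4 ⇒ p = 4/9, and the value is (7)·(4/9) = 28/9.
For Player 2: with q = P(L), equating Up's and Down's payoffs gives 5q + 2 = −4q + 4 ⇒ q = 2/9.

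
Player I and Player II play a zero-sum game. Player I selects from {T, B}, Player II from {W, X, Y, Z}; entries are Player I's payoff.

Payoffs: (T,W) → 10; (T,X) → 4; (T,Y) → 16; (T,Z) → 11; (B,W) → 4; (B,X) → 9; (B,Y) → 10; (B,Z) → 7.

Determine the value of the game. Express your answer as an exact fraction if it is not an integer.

Row minima: T → 4, B → 4; maximin = 4.
Column maxima: W → 10, X → 9, Y → 16, Z → 11; minimax = 9.
4 ≠ 9, so there is no saddle point; optimal play is mixed.
Y is strictly dominated by W (it gives Player I strictly more in every row), so Player II never plays it.
Z is strictly dominated by W (it gives Player I strictly more in every row), so Player II never plays it.
On the remaining 2×2 (T, B vs W, X):
Let Player I play T with probability p. Expected payoff against W: 10p + 4(1−p) = 6p + 4; against X: 4p + 9(1−p) = −5p + 9.
Setting these equal: 6p + 4 = −5p + 9 ⇒ 11p = 5 ⇒ p = 5/11, and the value is (6)·(5/11) + 4 = 74/11.
For Player II: with q = P(W), equating T's and B's payoffs gives 6q + 4 = −5q + 9 ⇒ q = 5/11.

74/11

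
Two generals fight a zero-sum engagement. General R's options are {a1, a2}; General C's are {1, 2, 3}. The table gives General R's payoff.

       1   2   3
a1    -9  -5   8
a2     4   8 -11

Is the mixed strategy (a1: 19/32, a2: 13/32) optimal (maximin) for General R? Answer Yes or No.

No

Against 1 this mix gives (19/32)·(-9) + (13/32)·4 = -119/32.
Against 2 this mix gives (19/32)·(-5) + (13/32)·8 = 9/32.
Against 3 this mix gives (19/32)·8 + (13/32)·(-11) = 9/32.
General C will play 1, holding General R to -119/32. Shifting weight toward the row that does better against 1 would raise this floor (the equalizing mix achieves -67/32 against both 1 and 3), so the proposed strategy is not optimal.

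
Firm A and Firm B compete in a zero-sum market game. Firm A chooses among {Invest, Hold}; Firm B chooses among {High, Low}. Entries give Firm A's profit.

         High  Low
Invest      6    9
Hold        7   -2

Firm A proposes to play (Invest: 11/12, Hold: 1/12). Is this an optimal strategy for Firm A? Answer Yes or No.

Against High this mix gives (11/12)·6 + (1/12)·7 = 73/12.
Against Low this mix gives (11/12)·9 + (1/12)·(-2) = 97/12.
Firm B will play High, holding Firm A to 73/12. Shifting weight toward the row that does better against High would raise this floor (the equalizing mix achieves 25/4 against both High and Low), so the proposed strategy is not optimal.

No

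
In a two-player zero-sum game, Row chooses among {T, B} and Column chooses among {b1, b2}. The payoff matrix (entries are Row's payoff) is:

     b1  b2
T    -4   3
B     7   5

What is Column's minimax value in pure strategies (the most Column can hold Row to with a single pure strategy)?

Column maxima: b1 → 7, b2 → 5.
The smallest of these is 5.

5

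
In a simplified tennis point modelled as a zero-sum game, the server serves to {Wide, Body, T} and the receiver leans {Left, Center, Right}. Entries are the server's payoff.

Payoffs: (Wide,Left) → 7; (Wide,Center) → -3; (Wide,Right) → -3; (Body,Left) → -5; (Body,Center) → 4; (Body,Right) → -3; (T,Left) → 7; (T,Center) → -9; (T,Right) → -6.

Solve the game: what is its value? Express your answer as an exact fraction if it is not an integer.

Row minima: Wide → -3, Body → -5, T → -9; maximin = -3.
Column maxima: Left → 7, Center → 4, Right → -3; minimax = -3.
Since maximin = minimax = -3, there is a saddle point and the value is -3.

-3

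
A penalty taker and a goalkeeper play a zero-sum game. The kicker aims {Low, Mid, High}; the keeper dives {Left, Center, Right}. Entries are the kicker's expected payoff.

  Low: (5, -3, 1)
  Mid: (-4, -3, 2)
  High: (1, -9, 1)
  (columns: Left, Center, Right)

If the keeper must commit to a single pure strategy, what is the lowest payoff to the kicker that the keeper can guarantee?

Column maxima: Left → 5, Center → -3, Right → 2.
The smallest of these is -3.

-3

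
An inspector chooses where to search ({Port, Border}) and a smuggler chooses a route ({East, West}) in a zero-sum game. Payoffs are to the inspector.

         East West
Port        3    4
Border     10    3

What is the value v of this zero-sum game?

Row minima: Port → 3, Border → 3; maximin = 3.
Column maxima: East → 10, West → 4; minimax = 4.
3 ≠ 4, so there is no saddle point; optimal play is mixed.
Let the inspector play Port with probability p. Expected payoff against East: 3p + 10(1−p) = −7p + 10; against West: 4p + 3(1−p) = p + 3.
Setting these equal: −7p + 10 = p + 3 ⇒ −8p = -7 ⇒ p = 7/8, and the value is (-7)·(7/8) + 10 = 31/8.
For the smuggler: with q = P(East), equating Port's and Border's payoffs gives −q + 4 = 7q + 3 ⇒ q = 1/8.

31/8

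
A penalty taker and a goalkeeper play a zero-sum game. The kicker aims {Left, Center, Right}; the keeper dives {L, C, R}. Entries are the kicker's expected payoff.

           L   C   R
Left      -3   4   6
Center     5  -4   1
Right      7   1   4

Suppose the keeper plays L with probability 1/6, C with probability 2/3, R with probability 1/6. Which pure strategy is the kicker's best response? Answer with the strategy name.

Expected payoff of Left: (1/6)·(-3) + (2/3)·4 + (1/6)·6 = 19/6.
Expected payoff of Center: (1/6)·5 + (2/3)·(-4) + (1/6)·1 = -5/3.
Expected payoff of Right: (1/6)·7 + (2/3)·1 + (1/6)·4 = 5/2.
The largest is 19/6, so the kicker's best response is Left.

Left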